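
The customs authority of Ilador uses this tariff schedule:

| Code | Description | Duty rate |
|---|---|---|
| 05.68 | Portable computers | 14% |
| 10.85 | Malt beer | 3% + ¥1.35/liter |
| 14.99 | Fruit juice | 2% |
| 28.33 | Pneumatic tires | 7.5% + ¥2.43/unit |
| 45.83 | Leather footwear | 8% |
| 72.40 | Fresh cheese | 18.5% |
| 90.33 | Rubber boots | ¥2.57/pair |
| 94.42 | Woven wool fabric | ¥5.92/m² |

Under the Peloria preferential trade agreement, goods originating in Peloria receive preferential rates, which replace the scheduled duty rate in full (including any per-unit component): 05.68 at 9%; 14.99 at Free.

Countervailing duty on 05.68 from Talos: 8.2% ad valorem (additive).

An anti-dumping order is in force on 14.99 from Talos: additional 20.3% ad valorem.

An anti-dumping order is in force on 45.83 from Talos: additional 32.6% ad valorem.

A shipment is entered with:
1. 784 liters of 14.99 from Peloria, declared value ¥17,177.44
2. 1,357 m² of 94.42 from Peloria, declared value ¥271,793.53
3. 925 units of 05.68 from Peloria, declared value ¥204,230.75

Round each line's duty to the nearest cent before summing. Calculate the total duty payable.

¥26,414.21

Line 1 (14.99, Peloria, 784 liters, ¥17,177.44):
Base rate for 14.99 is 2%.
Origin Peloria qualifies under the Ilador–Peloria agreement and 14.99 is covered: preferential rate Free applies instead.
The additional-duty order on 14.99 targets Talos, not Peloria; it does not apply.
Duty = ¥17,177.44 × 0% = ¥0.00.
Line 2 (94.42, Peloria, 1,357 m², ¥271,793.53):
Base rate for 94.42 is ¥5.92/m².
Origin Peloria is the FTA partner but 94.42 is not on the preference list; base rate stands.
Duty = 1,357 × ¥5.92 = ¥8,033.44.
Line 3 (05.68, Peloria, 925 units, ¥204,230.75):
Base rate for 05.68 is 14%.
Origin Peloria qualifies under the Ilador–Peloria agreement and 05.68 is covered: preferential rate 9% applies instead.
The additional-duty order on 05.68 targets Talos, not Peloria; it does not apply.
Duty = ¥204,230.75 × 9% = ¥18,380.77.
Total = ¥0.00 + ¥8,033.44 + ¥18,380.77 = ¥26,414.21.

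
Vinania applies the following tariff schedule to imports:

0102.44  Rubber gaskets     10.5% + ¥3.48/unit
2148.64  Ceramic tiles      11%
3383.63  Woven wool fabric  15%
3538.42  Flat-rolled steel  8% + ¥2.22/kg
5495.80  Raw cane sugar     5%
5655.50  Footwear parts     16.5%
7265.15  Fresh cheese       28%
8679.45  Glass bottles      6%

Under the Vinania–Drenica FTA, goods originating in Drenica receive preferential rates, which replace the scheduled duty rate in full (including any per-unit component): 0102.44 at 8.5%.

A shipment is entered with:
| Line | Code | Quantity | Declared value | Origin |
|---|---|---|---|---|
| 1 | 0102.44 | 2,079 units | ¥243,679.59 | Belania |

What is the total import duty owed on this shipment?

¥32,821.28

Line 1 (0102.44, Belania, 2,079 units, ¥243,679.59):
Base rate for 0102.44 is 10.5% + ¥3.48/unit.
0102.44 has an FTA preferential rate, but origin Belania is not Drenica; base rate stands.
Duty = ¥243,679.59 × 10.5% + 2,079 × ¥3.48 = ¥32,821.28.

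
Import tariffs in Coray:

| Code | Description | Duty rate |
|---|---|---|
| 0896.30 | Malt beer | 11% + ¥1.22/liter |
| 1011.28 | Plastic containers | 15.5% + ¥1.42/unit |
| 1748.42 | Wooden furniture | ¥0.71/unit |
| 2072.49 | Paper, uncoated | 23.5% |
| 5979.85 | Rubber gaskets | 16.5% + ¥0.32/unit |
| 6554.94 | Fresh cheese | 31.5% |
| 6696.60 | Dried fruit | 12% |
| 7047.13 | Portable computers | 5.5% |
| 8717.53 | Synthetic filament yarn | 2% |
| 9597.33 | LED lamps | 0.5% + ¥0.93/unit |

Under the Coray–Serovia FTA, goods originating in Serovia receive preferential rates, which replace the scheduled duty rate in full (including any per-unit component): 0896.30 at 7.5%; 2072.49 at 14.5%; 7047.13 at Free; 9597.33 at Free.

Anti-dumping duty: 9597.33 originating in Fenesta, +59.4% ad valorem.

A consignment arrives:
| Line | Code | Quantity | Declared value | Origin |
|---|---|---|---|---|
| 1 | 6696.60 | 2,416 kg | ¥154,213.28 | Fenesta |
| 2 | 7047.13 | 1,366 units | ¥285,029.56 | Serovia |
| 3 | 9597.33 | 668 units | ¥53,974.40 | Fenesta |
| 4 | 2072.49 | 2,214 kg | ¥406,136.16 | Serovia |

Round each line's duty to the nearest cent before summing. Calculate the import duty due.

¥110,347.24

Line 1 (6696.60, Fenesta, 2,416 kg, ¥154,213.28):
Base rate for 6696.60 is 12%.
Duty = ¥154,213.28 × 12% = ¥18,505.59.
Line 2 (7047.13, Serovia, 1,366 units, ¥285,029.56):
Base rate for 7047.13 is 5.5%.
Origin Serovia qualifies under the Coray–Serovia agreement and 7047.13 is covered: preferential rate Free applies instead.
Duty = ¥285,029.56 × 0% = ¥0.00.
Line 3 (9597.33, Fenesta, 668 units, ¥53,974.40):
Base rate for 9597.33 is 0.5% + ¥0.93/unit.
9597.33 has an FTA preferential rate, but origin Fenesta is not Serovia; base rate stands.
Additional duty on 9597.33 from Fenesta: +59.4%. Applied ad valorem rate: 0.5% + 59.4% = 59.9%.
Duty = ¥53,974.40 × 59.9% + 668 × ¥0.93 = ¥32,951.91.
Line 4 (2072.49, Serovia, 2,214 kg, ¥406,136.16):
Base rate for 2072.49 is 23.5%.
Origin Serovia qualifies under the Coray–Serovia agreement and 2072.49 is covered: preferential rate 14.5% applies instead.
Duty = ¥406,136.16 × 14.5% = ¥58,889.74.
Total = ¥18,505.59 + ¥0.00 + ¥32,951.91 + ¥58,889.74 = ¥110,347.24.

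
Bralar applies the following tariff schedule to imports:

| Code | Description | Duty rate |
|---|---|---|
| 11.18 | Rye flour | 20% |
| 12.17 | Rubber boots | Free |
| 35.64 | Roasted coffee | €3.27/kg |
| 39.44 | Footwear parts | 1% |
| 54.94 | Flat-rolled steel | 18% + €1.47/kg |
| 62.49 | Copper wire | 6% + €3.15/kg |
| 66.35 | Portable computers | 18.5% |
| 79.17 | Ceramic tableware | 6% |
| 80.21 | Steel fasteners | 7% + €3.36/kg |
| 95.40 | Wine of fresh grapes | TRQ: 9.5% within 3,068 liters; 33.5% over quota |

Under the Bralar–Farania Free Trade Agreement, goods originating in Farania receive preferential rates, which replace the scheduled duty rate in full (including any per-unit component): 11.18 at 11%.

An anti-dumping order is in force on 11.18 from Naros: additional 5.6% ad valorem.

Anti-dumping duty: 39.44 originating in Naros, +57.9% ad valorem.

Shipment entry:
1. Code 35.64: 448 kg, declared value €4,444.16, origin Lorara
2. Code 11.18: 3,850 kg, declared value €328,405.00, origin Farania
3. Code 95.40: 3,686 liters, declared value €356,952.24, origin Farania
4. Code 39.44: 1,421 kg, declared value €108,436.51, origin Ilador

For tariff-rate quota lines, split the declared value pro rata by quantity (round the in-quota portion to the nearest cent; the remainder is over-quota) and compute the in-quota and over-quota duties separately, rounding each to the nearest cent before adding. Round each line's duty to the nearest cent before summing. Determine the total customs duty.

Line 1 (35.64, Lorara, 448 kg, €4,444.16):
Base rate for 35.64 is €3.27/kg.
Duty = 448 × €3.27 = €1,464.96.
Line 2 (11.18, Farania, 3,850 kg, €328,405.00):
Base rate for 11.18 is 20%.
Origin Farania qualifies under the Bralar–Farania agreement and 11.18 is covered: preferential rate 11% applies instead.
The additional-duty order on 11.18 targets Naros, not Farania; it does not apply.
Duty = €328,405.00 × 11% = €36,124.55.
Line 3 (95.40, Farania, 3,686 liters, €356,952.24):
Code 95.40 is under a tariff-rate quota (threshold 3,068 liters). In-quota: 3,068 liters at 9.5%; over-quota: 618 liters at 33.5%.
Pro-rata value split: in-quota = €356,952.24 × 3,068/3,686 = €297,105.12; over-quota = €356,952.24 − €297,105.12 = €59,847.12.
In-quota duty = €297,105.12 × 9.5% = €28,224.99. Over-quota duty = €59,847.12 × 33.5% = €20,048.79.
Line duty = €28,224.99 + €20,048.79 = €48,273.78.
Line 4 (39.44, Ilador, 1,421 kg, €108,436.51):
Base rate for 39.44 is 1%.
The additional-duty order on 39.44 targets Naros, not Ilador; it does not apply.
Duty = €108,436.51 × 1% = €1,084.37.
Total = €1,464.96 + €36,124.55 + €48,273.78 + €1,084.37 = €86,947.66.

€86,947.66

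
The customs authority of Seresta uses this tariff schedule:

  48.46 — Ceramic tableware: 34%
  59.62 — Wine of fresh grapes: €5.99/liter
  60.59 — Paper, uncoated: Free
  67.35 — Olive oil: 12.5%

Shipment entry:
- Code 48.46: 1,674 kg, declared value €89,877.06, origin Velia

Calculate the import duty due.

Line 1 (48.46, Velia, 1,674 kg, €89,877.06):
Base rate for 48.46 is 34%.
Duty = €89,877.06 × 34% = €30,558.20.

€30,558.20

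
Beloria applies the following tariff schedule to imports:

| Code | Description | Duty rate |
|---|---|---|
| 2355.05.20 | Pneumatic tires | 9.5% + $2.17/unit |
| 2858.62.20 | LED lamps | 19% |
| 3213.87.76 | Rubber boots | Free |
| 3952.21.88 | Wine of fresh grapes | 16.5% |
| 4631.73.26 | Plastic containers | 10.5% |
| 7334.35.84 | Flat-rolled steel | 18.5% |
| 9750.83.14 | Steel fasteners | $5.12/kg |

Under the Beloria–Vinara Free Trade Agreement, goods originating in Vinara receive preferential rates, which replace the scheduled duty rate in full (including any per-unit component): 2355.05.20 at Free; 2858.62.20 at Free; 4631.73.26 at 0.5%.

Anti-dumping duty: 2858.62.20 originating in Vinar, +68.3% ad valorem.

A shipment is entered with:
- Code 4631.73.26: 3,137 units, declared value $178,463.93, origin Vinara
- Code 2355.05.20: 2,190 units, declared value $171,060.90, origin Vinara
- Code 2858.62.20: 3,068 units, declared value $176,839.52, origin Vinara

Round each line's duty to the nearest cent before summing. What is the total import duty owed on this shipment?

Line 1 (4631.73.26, Vinara, 3,137 units, $178,463.93):
Base rate for 4631.73.26 is 10.5%.
Origin Vinara qualifies under the Beloria–Vinara agreement and 4631.73.26 is covered: preferential rate 0.5% applies instead.
Duty = $178,463.93 × 0.5% = $892.32.
Line 2 (2355.05.20, Vinara, 2,190 units, $171,060.90):
Base rate for 2355.05.20 is 9.5% + $2.17/unit.
Origin Vinara qualifies under the Beloria–Vinara agreement and 2355.05.20 is covered: preferential rate Free applies instead.
Duty = $171,060.90 × 0% = $0.00.
Line 3 (2858.62.20, Vinara, 3,068 units, $176,839.52):
Base rate for 2858.62.20 is 19%.
Origin Vinara qualifies under the Beloria–Vinara agreement and 2858.62.20 is covered: preferential rate Free applies instead.
The additional-duty order on 2858.62.20 targets Vinar, not Vinara; it does not apply.
Duty = $176,839.52 × 0% = $0.00.
Total = $892.32 + $0.00 + $0.00 = $892.32.

$892.32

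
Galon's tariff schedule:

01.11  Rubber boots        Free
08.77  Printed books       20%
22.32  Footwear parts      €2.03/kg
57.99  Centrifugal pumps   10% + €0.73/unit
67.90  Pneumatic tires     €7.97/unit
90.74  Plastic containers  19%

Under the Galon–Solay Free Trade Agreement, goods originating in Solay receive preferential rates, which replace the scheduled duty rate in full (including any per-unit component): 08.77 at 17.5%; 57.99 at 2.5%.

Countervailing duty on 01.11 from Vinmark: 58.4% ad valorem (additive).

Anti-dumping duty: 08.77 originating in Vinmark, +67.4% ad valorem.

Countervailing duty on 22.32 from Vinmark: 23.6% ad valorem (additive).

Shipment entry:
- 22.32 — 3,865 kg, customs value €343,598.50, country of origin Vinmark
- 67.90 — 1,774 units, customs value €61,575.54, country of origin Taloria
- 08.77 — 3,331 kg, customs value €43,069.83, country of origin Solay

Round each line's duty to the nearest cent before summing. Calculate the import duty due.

€110,611.20

Line 1 (22.32, Vinmark, 3,865 kg, €343,598.50):
Base rate for 22.32 is €2.03/kg.
Additional duty on 22.32 from Vinmark: +23.6% ad valorem. Applied ad valorem rate = 23.6%.
Duty = €343,598.50 × 23.6% + 3,865 × €2.03 = €88,935.20.
Line 2 (67.90, Taloria, 1,774 units, €61,575.54):
Base rate for 67.90 is €7.97/unit.
Duty = 1,774 × €7.97 = €14,138.78.
Line 3 (08.77, Solay, 3,331 kg, €43,069.83):
Base rate for 08.77 is 20%.
Origin Solay qualifies under the Galon–Solay agreement and 08.77 is covered: preferential rate 17.5% applies instead.
The additional-duty order on 08.77 targets Vinmark, not Solay; it does not apply.
Duty = €43,069.83 × 17.5% = €7,537.22.
Total = €88,935.20 + €14,138.78 + €7,537.22 = €110,611.20.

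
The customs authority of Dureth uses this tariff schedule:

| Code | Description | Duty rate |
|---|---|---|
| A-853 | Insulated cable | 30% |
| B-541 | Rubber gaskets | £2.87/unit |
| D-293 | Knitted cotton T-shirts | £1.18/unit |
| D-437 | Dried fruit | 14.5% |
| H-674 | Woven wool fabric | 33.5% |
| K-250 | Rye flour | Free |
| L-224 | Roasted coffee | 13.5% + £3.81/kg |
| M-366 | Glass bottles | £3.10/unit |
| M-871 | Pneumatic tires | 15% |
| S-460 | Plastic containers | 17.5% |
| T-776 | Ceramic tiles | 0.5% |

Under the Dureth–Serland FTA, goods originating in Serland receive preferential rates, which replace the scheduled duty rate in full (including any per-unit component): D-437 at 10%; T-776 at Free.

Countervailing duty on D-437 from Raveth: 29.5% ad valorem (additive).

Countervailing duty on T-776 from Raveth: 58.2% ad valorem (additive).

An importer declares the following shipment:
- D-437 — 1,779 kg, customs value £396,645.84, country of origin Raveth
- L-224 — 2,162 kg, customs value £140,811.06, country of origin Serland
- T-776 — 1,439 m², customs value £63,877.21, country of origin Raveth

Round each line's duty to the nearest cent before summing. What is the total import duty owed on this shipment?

Line 1 (D-437, Raveth, 1,779 kg, £396,645.84):
Base rate for D-437 is 14.5%.
D-437 has an FTA preferential rate, but origin Raveth is not Serland; base rate stands.
Additional duty on D-437 from Raveth: +29.5%. Applied ad valorem rate: 14.5% + 29.5% = 44%.
Duty = £396,645.84 × 44% = £174,524.17.
Line 2 (L-224, Serland, 2,162 kg, £140,811.06):
Base rate for L-224 is 13.5% + £3.81/kg.
Origin Serland is the FTA partner but L-224 is not on the preference list; base rate stands.
Duty = £140,811.06 × 13.5% + 2,162 × £3.81 = £27,246.71.
Line 3 (T-776, Raveth, 1,439 m², £63,877.21):
Base rate for T-776 is 0.5%.
T-776 has an FTA preferential rate, but origin Raveth is not Serland; base rate stands.
Additional duty on T-776 from Raveth: +58.2%. Applied ad valorem rate: 0.5% + 58.2% = 58.7%.
Duty = £63,877.21 × 58.7% = £37,495.92.
Total = £174,524.17 + £27,246.71 + £37,495.92 = £239,266.80.

£239,266.80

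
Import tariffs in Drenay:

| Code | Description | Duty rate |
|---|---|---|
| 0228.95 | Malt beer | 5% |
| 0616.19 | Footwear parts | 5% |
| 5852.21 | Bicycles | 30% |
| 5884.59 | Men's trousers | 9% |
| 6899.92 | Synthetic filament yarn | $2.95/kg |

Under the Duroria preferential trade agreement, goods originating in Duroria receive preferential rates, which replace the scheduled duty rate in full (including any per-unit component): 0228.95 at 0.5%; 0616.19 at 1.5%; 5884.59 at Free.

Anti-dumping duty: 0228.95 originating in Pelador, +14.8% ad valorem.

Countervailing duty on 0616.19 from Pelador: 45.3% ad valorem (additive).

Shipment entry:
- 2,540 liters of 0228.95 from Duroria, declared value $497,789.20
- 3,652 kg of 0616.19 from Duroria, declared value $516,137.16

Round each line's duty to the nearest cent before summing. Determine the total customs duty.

$10,231.01

Line 1 (0228.95, Duroria, 2,540 liters, $497,789.20):
Base rate for 0228.95 is 5%.
Origin Duroria qualifies under the Drenay–Duroria agreement and 0228.95 is covered: preferential rate 0.5% applies instead.
The additional-duty order on 0228.95 targets Pelador, not Duroria; it does not apply.
Duty = $497,789.20 × 0.5% = $2,488.95.
Line 2 (0616.19, Duroria, 3,652 kg, $516,137.16):
Base rate for 0616.19 is 5%.
Origin Duroria qualifies under the Drenay–Duroria agreement and 0616.19 is covered: preferential rate 1.5% applies instead.
The additional-duty order on 0616.19 targets Pelador, not Duroria; it does not apply.
Duty = $516,137.16 × 1.5% = $7,742.06.
Total = $2,488.95 + $7,742.06 = $10,231.01.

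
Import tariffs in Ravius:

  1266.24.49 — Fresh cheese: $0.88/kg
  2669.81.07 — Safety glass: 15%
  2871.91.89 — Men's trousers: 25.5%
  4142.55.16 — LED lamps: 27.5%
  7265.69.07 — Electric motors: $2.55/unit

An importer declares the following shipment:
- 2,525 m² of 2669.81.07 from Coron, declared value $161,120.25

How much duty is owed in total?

$24,168.04

Line 1 (2669.81.07, Coron, 2,525 m², $161,120.25):
Base rate for 2669.81.07 is 15%.
Duty = $161,120.25 × 15% = $24,168.04.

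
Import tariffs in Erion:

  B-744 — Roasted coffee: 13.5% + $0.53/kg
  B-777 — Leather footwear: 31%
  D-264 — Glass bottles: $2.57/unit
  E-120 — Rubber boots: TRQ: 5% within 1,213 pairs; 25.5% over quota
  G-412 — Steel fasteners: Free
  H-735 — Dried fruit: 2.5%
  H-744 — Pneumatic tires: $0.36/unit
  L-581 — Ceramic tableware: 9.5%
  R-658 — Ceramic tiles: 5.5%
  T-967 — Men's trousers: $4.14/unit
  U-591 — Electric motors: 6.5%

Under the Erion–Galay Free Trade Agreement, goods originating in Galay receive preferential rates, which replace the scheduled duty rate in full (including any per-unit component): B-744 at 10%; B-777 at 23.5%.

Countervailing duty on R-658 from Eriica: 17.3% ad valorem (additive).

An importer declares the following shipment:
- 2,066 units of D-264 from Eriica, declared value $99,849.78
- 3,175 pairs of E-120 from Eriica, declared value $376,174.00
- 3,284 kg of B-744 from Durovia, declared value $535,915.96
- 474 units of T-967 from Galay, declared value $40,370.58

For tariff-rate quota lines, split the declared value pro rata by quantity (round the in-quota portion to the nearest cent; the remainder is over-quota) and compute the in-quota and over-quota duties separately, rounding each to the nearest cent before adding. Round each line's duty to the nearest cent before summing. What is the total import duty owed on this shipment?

$147,823.69

Line 1 (D-264, Eriica, 2,066 units, $99,849.78):
Base rate for D-264 is $2.57/unit.
Duty = 2,066 × $2.57 = $5,309.62.
Line 2 (E-120, Eriica, 3,175 pairs, $376,174.00):
Code E-120 is under a tariff-rate quota (threshold 1,213 pairs). In-quota: 1,213 pairs at 5%; over-quota: 1,962 pairs at 25.5%.
Pro-rata value split: in-quota = $376,174.00 × 1,213/3,175 = $143,716.24; over-quota = $376,174.00 − $143,716.24 = $232,457.76.
In-quota duty = $143,716.24 × 5% = $7,185.81. Over-quota duty = $232,457.76 × 25.5% = $59,276.73.
Line duty = $7,185.81 + $59,276.73 = $66,462.54.
Line 3 (B-744, Durovia, 3,284 kg, $535,915.96):
Base rate for B-744 is 13.5% + $0.53/kg.
B-744 has an FTA preferential rate, but origin Durovia is not Galay; base rate stands.
Duty = $535,915.96 × 13.5% + 3,284 × $0.53 = $74,089.17.
Line 4 (T-967, Galay, 474 units, $40,370.58):
Base rate for T-967 is $4.14/unit.
Origin Galay is the FTA partner but T-967 is not on the preference list; base rate stands.
Duty = 474 × $4.14 = $1,962.36.
Total = $5,309.62 + $66,462.54 + $74,089.17 + $1,962.36 = $147,823.69.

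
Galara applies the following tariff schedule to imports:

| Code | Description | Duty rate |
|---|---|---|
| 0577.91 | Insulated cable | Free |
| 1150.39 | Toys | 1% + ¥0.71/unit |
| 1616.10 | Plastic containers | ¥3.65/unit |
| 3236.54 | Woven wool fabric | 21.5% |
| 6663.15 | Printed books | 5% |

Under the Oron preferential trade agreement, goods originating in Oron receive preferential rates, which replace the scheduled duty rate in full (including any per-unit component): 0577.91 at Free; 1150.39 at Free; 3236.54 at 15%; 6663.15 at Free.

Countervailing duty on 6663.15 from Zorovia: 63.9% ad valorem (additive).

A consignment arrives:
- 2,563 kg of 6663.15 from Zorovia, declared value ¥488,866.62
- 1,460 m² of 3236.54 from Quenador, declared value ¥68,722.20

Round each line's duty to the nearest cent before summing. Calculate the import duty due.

Line 1 (6663.15, Zorovia, 2,563 kg, ¥488,866.62):
Base rate for 6663.15 is 5%.
6663.15 has an FTA preferential rate, but origin Zorovia is not Oron; base rate stands.
Additional duty on 6663.15 from Zorovia: +63.9%. Applied ad valorem rate: 5% + 63.9% = 68.9%.
Duty = ¥488,866.62 × 68.9% = ¥336,829.10.
Line 2 (3236.54, Quenador, 1,460 m², ¥68,722.20):
Base rate for 3236.54 is 21.5%.
3236.54 has an FTA preferential rate, but origin Quenador is not Oron; base rate stands.
Duty = ¥68,722.20 × 21.5% = ¥14,775.27.
Total = ¥336,829.10 + ¥14,775.27 = ¥351,604.37.

¥351,604.37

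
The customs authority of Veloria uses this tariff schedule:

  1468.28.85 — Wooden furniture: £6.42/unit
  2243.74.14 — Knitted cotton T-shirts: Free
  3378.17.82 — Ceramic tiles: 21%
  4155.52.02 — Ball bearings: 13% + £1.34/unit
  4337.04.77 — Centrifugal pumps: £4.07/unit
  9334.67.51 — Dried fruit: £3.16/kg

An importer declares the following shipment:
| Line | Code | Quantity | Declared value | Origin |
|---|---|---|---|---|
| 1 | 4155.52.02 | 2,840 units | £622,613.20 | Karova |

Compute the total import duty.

£84,745.32

Line 1 (4155.52.02, Karova, 2,840 units, £622,613.20):
Base rate for 4155.52.02 is 13% + £1.34/unit.
Duty = £622,613.20 × 13% + 2,840 × £1.34 = £84,745.32.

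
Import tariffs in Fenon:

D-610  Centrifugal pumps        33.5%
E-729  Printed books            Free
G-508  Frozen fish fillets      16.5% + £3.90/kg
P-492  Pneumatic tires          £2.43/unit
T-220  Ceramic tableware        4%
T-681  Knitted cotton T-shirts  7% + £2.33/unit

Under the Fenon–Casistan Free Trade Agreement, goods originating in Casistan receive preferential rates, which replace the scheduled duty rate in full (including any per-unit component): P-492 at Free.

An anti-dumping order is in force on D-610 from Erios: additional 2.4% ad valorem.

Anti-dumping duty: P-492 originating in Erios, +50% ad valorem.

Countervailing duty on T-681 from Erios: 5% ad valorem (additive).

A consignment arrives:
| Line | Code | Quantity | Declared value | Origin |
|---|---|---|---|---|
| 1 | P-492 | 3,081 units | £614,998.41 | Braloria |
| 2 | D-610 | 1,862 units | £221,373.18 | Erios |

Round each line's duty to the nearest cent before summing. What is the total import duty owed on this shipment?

£86,959.80

Line 1 (P-492, Braloria, 3,081 units, £614,998.41):
Base rate for P-492 is £2.43/unit.
P-492 has an FTA preferential rate, but origin Braloria is not Casistan; base rate stands.
The additional-duty order on P-492 targets Erios, not Braloria; it does not apply.
Duty = 3,081 × £2.43 = £7,486.83.
Line 2 (D-610, Erios, 1,862 units, £221,373.18):
Base rate for D-610 is 33.5%.
Additional duty on D-610 from Erios: +2.4%. Applied ad valorem rate: 33.5% + 2.4% = 35.9%.
Duty = £221,373.18 × 35.9% = £79,472.97.
Total = £7,486.83 + £79,472.97 = £86,959.80.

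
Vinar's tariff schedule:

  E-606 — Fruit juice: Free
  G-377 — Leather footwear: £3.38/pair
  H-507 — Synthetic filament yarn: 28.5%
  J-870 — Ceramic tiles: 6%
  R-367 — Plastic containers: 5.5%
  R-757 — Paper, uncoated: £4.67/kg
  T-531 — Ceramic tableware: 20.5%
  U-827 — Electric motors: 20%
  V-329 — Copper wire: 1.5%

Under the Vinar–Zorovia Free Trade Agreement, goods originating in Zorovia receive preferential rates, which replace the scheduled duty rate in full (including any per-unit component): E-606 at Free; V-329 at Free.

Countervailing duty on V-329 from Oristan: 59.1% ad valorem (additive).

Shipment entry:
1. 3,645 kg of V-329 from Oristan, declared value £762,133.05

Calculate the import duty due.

Line 1 (V-329, Oristan, 3,645 kg, £762,133.05):
Base rate for V-329 is 1.5%.
V-329 has an FTA preferential rate, but origin Oristan is not Zorovia; base rate stands.
Additional duty on V-329 from Oristan: +59.1%. Applied ad valorem rate: 1.5% + 59.1% = 60.6%.
Duty = £762,133.05 × 60.6% = £461,852.63.

£461,852.63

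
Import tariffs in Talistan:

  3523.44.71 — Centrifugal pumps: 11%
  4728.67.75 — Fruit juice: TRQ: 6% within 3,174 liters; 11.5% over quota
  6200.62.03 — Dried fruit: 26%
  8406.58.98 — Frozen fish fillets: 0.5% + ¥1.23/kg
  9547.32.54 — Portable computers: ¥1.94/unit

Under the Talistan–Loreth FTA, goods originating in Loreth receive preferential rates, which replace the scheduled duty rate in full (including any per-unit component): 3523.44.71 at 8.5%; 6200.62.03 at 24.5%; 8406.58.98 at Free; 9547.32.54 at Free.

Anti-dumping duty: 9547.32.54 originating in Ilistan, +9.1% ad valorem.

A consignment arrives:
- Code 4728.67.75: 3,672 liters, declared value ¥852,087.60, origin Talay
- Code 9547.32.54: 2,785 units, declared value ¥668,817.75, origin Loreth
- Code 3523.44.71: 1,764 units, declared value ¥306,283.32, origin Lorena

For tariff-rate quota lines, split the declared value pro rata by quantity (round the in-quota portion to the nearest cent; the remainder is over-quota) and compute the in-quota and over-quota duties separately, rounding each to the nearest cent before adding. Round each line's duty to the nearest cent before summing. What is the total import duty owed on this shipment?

Line 1 (4728.67.75, Talay, 3,672 liters, ¥852,087.60):
Code 4728.67.75 is under a tariff-rate quota (threshold 3,174 liters). In-quota: 3,174 liters at 6%; over-quota: 498 liters at 11.5%.
Pro-rata value split: in-quota = ¥852,087.60 × 3,174/3,672 = ¥736,526.70; over-quota = ¥852,087.60 − ¥736,526.70 = ¥115,560.90.
In-quota duty = ¥736,526.70 × 6% = ¥44,191.60. Over-quota duty = ¥115,560.90 × 11.5% = ¥13,289.50.
Line duty = ¥44,191.60 + ¥13,289.50 = ¥57,481.10.
Line 2 (9547.32.54, Loreth, 2,785 units, ¥668,817.75):
Base rate for 9547.32.54 is ¥1.94/unit.
Origin Loreth qualifies under the Talistan–Loreth agreement and 9547.32.54 is covered: preferential rate Free applies instead.
The additional-duty order on 9547.32.54 targets Ilistan, not Loreth; it does not apply.
Duty = ¥668,817.75 × 0% = ¥0.00.
Line 3 (3523.44.71, Lorena, 1,764 units, ¥306,283.32):
Base rate for 3523.44.71 is 11%.
3523.44.71 has an FTA preferential rate, but origin Lorena is not Loreth; base rate stands.
Duty = ¥306,283.32 × 11% = ¥33,691.17.
Total = ¥57,481.10 + ¥0.00 + ¥33,691.17 = ¥91,172.27.

¥91,172.27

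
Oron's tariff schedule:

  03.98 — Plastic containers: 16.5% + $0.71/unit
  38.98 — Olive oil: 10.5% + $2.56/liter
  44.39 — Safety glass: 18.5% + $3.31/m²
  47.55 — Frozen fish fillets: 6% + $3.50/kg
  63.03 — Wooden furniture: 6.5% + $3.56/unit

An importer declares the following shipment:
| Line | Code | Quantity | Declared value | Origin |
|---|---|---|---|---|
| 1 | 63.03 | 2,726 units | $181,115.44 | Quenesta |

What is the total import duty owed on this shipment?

Line 1 (63.03, Quenesta, 2,726 units, $181,115.44):
Base rate for 63.03 is 6.5% + $3.56/unit.
Duty = $181,115.44 × 6.5% + 2,726 × $3.56 = $21,477.06.

$21,477.06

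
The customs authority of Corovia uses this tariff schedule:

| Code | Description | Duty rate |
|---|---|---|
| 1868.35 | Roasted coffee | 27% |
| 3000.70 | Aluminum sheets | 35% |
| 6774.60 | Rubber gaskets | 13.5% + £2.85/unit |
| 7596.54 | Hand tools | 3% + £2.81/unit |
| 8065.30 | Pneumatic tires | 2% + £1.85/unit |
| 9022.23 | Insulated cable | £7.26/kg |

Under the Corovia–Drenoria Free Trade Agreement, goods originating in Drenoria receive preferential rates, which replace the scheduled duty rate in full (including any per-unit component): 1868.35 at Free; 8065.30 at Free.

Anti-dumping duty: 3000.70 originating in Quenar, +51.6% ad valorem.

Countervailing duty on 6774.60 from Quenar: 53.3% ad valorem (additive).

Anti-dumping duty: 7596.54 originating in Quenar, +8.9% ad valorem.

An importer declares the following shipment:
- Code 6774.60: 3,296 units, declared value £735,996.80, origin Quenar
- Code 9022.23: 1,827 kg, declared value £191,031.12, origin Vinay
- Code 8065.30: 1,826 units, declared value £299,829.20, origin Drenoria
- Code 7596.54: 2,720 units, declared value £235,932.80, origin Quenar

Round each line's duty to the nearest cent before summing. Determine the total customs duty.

£550,022.68

Line 1 (6774.60, Quenar, 3,296 units, £735,996.80):
Base rate for 6774.60 is 13.5% + £2.85/unit.
Additional duty on 6774.60 from Quenar: +53.3%. Applied ad valorem rate: 13.5% + 53.3% = 66.8%.
Duty = £735,996.80 × 66.8% + 3,296 × £2.85 = £501,039.46.
Line 2 (9022.23, Vinay, 1,827 kg, £191,031.12):
Base rate for 9022.23 is £7.26/kg.
Duty = 1,827 × £7.26 = £13,264.02.
Line 3 (8065.30, Drenoria, 1,826 units, £299,829.20):
Base rate for 8065.30 is 2% + £1.85/unit.
Origin Drenoria qualifies under the Corovia–Drenoria agreement and 8065.30 is covered: preferential rate Free applies instead.
Duty = £299,829.20 × 0% = £0.00.
Line 4 (7596.54, Quenar, 2,720 units, £235,932.80):
Base rate for 7596.54 is 3% + £2.81/unit.
Additional duty on 7596.54 from Quenar: +8.9%. Applied ad valorem rate: 3% + 8.9% = 11.9%.
Duty = £235,932.80 × 11.9% + 2,720 × £2.81 = £35,719.20.
Total = £501,039.46 + £13,264.02 + £0.00 + £35,719.20 = £550,022.68.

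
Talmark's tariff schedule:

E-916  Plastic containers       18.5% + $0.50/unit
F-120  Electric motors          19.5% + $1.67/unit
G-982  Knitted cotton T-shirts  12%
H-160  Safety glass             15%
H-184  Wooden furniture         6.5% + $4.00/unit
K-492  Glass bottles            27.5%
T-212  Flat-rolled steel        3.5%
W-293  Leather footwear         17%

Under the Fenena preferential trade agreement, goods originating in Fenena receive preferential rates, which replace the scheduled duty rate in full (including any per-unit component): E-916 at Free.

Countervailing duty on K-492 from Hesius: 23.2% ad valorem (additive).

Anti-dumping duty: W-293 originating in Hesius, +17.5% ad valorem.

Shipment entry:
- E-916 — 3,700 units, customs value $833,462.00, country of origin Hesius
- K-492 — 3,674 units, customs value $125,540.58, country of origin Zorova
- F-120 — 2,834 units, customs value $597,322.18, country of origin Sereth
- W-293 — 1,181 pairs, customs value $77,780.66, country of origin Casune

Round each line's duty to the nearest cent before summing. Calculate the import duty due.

Line 1 (E-916, Hesius, 3,700 units, $833,462.00):
Base rate for E-916 is 18.5% + $0.50/unit.
E-916 has an FTA preferential rate, but origin Hesius is not Fenena; base rate stands.
Duty = $833,462.00 × 18.5% + 3,700 × $0.50 = $156,040.47.
Line 2 (K-492, Zorova, 3,674 units, $125,540.58):
Base rate for K-492 is 27.5%.
The additional-duty order on K-492 targets Hesius, not Zorova; it does not apply.
Duty = $125,540.58 × 27.5% = $34,523.66.
Line 3 (F-120, Sereth, 2,834 units, $597,322.18):
Base rate for F-120 is 19.5% + $1.67/unit.
Duty = $597,322.18 × 19.5% + 2,834 × $1.67 = $121,210.61.
Line 4 (W-293, Casune, 1,181 pairs, $77,780.66):
Base rate for W-293 is 17%.
The additional-duty order on W-293 targets Hesius, not Casune; it does not apply.
Duty = $77,780.66 × 17% = $13,222.71.
Total = $156,040.47 + $34,523.66 + $121,210.61 + $13,222.71 = $324,997.45.

$324,997.45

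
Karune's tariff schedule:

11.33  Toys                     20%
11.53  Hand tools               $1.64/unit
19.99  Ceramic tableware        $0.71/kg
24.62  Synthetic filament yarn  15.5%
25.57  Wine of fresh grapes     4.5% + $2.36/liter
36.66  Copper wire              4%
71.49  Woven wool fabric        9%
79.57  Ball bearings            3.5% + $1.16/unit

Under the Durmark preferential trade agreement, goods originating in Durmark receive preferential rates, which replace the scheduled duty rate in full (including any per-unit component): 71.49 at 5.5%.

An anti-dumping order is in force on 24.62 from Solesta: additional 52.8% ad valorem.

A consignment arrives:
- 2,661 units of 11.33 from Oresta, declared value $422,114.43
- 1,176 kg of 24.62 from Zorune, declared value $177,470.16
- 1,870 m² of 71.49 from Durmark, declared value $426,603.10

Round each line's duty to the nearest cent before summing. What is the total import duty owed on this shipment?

$135,393.93

Line 1 (11.33, Oresta, 2,661 units, $422,114.43):
Base rate for 11.33 is 20%.
Duty = $422,114.43 × 20% = $84,422.89.
Line 2 (24.62, Zorune, 1,176 kg, $177,470.16):
Base rate for 24.62 is 15.5%.
The additional-duty order on 24.62 targets Solesta, not Zorune; it does not apply.
Duty = $177,470.16 × 15.5% = $27,507.87.
Line 3 (71.49, Durmark, 1,870 m², $426,603.10):
Base rate for 71.49 is 9%.
Origin Durmark qualifies under the Karune–Durmark agreement and 71.49 is covered: preferential rate 5.5% applies instead.
Duty = $426,603.10 × 5.5% = $23,463.17.
Total = $84,422.89 + $27,507.87 + $23,463.17 = $135,393.93.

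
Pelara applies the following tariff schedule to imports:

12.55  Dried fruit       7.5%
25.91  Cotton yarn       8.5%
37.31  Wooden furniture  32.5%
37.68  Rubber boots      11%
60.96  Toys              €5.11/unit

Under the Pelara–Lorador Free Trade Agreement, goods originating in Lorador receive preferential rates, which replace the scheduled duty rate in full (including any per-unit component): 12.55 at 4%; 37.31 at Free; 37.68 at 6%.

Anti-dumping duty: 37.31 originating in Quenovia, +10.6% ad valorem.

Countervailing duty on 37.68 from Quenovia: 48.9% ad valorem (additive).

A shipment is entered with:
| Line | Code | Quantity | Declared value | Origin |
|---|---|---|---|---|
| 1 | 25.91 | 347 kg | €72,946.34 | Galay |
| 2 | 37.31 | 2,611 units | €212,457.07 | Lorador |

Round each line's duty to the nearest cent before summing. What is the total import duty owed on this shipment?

Line 1 (25.91, Galay, 347 kg, €72,946.34):
Base rate for 25.91 is 8.5%.
Duty = €72,946.34 × 8.5% = €6,200.44.
Line 2 (37.31, Lorador, 2,611 units, €212,457.07):
Base rate for 37.31 is 32.5%.
Origin Lorador qualifies under the Pelara–Lorador agreement and 37.31 is covered: preferential rate Free applies instead.
The additional-duty order on 37.31 targets Quenovia, not Lorador; it does not apply.
Duty = €212,457.07 × 0% = €0.00.
Total = €6,200.44 + €0.00 = €6,200.44.

€6,200.44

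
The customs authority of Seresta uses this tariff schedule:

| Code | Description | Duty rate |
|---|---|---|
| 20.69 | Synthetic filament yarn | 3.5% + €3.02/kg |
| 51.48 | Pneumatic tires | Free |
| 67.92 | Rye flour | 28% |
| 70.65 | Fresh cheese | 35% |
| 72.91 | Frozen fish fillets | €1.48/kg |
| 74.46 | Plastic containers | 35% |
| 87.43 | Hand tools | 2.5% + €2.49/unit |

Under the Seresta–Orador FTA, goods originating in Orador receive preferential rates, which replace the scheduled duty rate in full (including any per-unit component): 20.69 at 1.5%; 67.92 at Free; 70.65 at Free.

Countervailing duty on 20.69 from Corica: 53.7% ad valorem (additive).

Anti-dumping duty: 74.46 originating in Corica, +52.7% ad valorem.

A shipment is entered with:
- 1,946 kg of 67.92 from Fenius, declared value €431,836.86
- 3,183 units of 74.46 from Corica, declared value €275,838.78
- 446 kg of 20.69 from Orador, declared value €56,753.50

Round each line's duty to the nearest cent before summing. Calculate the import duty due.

Line 1 (67.92, Fenius, 1,946 kg, €431,836.86):
Base rate for 67.92 is 28%.
67.92 has an FTA preferential rate, but origin Fenius is not Orador; base rate stands.
Duty = €431,836.86 × 28% = €120,914.32.
Line 2 (74.46, Corica, 3,183 units, €275,838.78):
Base rate for 74.46 is 35%.
Additional duty on 74.46 from Corica: +52.7%. Applied ad valorem rate: 35% + 52.7% = 87.7%.
Duty = €275,838.78 × 87.7% = €241,910.61.
Line 3 (20.69, Orador, 446 kg, €56,753.50):
Base rate for 20.69 is 3.5% + €3.02/kg.
Origin Orador qualifies under the Seresta–Orador agreement and 20.69 is covered: preferential rate 1.5% applies instead.
The additional-duty order on 20.69 targets Corica, not Orador; it does not apply.
Duty = €56,753.50 × 1.5% = €851.30.
Total = €120,914.32 + €241,910.61 + €851.30 = €363,676.23.

€363,676.23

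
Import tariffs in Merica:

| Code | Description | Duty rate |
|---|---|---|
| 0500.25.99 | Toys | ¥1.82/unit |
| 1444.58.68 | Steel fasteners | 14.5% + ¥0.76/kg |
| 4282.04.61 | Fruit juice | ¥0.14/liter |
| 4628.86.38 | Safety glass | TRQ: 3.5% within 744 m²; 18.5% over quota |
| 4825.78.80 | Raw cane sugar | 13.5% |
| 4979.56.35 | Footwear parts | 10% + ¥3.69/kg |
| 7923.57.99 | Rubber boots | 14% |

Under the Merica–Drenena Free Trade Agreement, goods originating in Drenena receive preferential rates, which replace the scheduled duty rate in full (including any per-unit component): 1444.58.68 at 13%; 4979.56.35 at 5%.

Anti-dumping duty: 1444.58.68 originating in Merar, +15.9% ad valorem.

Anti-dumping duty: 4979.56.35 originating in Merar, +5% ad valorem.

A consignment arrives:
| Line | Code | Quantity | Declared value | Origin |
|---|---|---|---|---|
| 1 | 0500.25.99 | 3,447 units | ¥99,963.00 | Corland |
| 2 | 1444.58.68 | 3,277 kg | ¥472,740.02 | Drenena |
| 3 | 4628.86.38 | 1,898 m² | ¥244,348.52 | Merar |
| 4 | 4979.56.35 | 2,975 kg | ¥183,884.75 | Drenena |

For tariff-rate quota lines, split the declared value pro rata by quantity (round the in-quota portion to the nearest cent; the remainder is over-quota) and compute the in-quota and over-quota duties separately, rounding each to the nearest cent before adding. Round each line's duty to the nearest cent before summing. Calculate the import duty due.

¥107,761.07

Line 1 (0500.25.99, Corland, 3,447 units, ¥99,963.00):
Base rate for 0500.25.99 is ¥1.82/unit.
Duty = 3,447 × ¥1.82 = ¥6,273.54.
Line 2 (1444.58.68, Drenena, 3,277 kg, ¥472,740.02):
Base rate for 1444.58.68 is 14.5% + ¥0.76/kg.
Origin Drenena qualifies under the Merica–Drenena agreement and 1444.58.68 is covered: preferential rate 13% applies instead.
The additional-duty order on 1444.58.68 targets Merar, not Drenena; it does not apply.
Duty = ¥472,740.02 × 13% = ¥61,456.20.
Line 3 (4628.86.38, Merar, 1,898 m², ¥244,348.52):
Code 4628.86.38 is under a tariff-rate quota (threshold 744 m²). In-quota: 744 m² at 3.5%; over-quota: 1,154 m² at 18.5%.
Pro-rata value split: in-quota = ¥244,348.52 × 744/1,898 = ¥95,782.56; over-quota = ¥244,348.52 − ¥95,782.56 = ¥148,565.96.
In-quota duty = ¥95,782.56 × 3.5% = ¥3,352.39. Over-quota duty = ¥148,565.96 × 18.5% = ¥27,484.70.
Line duty = ¥3,352.39 + ¥27,484.70 = ¥30,837.09.
Line 4 (4979.56.35, Drenena, 2,975 kg, ¥183,884.75):
Base rate for 4979.56.35 is 10% + ¥3.69/kg.
Origin Drenena qualifies under the Merica–Drenena agreement and 4979.56.35 is covered: preferential rate 5% applies instead.
The additional-duty order on 4979.56.35 targets Merar, not Drenena; it does not apply.
Duty = ¥183,884.75 × 5% = ¥9,194.24.
Total = ¥6,273.54 + ¥61,456.20 + ¥30,837.09 + ¥9,194.24 = ¥107,761.07.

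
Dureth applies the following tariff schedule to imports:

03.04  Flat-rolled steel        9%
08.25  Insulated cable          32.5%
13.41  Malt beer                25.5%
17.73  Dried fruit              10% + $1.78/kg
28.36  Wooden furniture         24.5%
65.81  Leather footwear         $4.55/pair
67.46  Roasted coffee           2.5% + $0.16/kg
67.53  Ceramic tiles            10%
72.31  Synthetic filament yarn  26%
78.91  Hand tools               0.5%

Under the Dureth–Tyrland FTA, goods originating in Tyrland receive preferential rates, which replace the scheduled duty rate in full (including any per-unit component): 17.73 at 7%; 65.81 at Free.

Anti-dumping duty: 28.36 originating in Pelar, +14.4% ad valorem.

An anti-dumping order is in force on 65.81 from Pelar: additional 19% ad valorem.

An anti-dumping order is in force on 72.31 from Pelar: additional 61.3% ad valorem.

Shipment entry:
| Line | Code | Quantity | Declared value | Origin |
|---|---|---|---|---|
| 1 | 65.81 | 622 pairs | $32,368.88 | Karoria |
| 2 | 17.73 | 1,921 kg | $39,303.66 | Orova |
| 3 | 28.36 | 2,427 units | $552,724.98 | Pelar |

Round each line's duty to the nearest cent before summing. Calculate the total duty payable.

$225,189.87

Line 1 (65.81, Karoria, 622 pairs, $32,368.88):
Base rate for 65.81 is $4.55/pair.
65.81 has an FTA preferential rate, but origin Karoria is not Tyrland; base rate stands.
The additional-duty order on 65.81 targets Pelar, not Karoria; it does not apply.
Duty = 622 × $4.55 = $2,830.10.
Line 2 (17.73, Orova, 1,921 kg, $39,303.66):
Base rate for 17.73 is 10% + $1.78/kg.
17.73 has an FTA preferential rate, but origin Orova is not Tyrland; base rate stands.
Duty = $39,303.66 × 10% + 1,921 × $1.78 = $7,349.75.
Line 3 (28.36, Pelar, 2,427 units, $552,724.98):
Base rate for 28.36 is 24.5%.
Additional duty on 28.36 from Pelar: +14.4%. Applied ad valorem rate: 24.5% + 14.4% = 38.9%.
Duty = $552,724.98 × 38.9% = $215,010.02.
Total = $2,830.10 + $7,349.75 + $215,010.02 = $225,189.87.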